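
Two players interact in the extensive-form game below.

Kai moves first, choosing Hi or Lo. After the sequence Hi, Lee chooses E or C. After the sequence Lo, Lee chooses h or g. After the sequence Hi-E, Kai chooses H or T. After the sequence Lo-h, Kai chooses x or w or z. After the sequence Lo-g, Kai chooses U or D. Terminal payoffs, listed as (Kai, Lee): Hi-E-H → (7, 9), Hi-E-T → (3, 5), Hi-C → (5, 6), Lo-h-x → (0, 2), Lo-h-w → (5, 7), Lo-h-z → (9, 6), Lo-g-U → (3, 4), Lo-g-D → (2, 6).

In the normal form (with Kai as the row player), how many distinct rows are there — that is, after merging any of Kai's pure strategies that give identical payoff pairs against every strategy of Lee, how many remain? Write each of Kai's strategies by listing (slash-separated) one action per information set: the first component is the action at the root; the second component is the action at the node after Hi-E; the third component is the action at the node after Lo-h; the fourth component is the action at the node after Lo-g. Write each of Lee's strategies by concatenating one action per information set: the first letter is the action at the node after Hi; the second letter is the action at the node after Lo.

8

Kai has 24 pure strategies: Hi/H/x/U, Hi/H/x/D, Hi/H/w/U, Hi/H/w/D, Hi/H/z/U, Hi/H/z/D, Hi/T/x/U, Hi/T/x/D, Hi/T/w/U, Hi/T/w/D, Hi/T/z/U, Hi/T/z/D, Lo/H/x/U, Lo/H/x/D, Lo/H/w/U, Lo/H/w/D, Lo/H/z/U, Lo/H/z/D, Lo/T/x/U, Lo/T/x/D, Lo/T/w/U, Lo/T/w/D, Lo/T/z/U, Lo/T/z/D. Columns: Eh, Eg, Ch, Cg.
{Hi/H/x/U, Hi/H/x/D, Hi/H/w/U, Hi/H/w/D, Hi/H/z/U, Hi/H/z/D} → row (7,9) (7,9) (5,6) (5,6)
{Hi/T/x/U, Hi/T/x/D, Hi/T/w/U, Hi/T/w/D, Hi/T/z/U, Hi/T/z/D} → row (3,5) (3,5) (5,6) (5,6)
{Lo/H/x/U, Lo/T/x/U} → row (0,2) (3,4) (0,2) (3,4)
{Lo/H/x/D, Lo/T/x/D} → row (0,2) (2,6) (0,2) (2,6)
{Lo/H/w/U, Lo/T/w/U} → row (5,7) (3,4) (5,7) (3,4)
{Lo/H/w/D, Lo/T/w/D} → row (5,7) (2,6) (5,7) (2,6)
{Lo/H/z/U, Lo/T/z/U} → row (9,6) (3,4) (9,6) (3,4)
{Lo/H/z/D, Lo/T/z/D} → row (9,6) (2,6) (9,6) (2,6)
That's 8 distinct rows out of 24 strategies.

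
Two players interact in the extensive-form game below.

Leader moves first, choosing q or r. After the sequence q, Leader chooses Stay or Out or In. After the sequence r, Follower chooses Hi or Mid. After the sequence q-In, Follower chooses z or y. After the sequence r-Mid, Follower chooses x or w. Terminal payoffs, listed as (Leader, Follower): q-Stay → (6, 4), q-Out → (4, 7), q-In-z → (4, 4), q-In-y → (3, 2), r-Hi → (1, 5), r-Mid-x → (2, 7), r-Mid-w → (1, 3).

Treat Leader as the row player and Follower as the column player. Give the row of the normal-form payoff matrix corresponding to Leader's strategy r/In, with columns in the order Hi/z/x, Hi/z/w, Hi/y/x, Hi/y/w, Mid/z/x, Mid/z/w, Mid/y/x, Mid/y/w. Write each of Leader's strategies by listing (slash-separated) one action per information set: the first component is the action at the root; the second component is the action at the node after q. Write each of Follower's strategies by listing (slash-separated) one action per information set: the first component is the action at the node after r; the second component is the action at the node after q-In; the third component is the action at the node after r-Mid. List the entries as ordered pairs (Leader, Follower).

(1,5) (1,5) (1,5) (1,5) (2,7) (1,3) (2,7) (1,3)

vs Hi/z/x: Leader plays r → Follower plays Hi at [r] → (1, 5)
vs Hi/z/w: Leader plays r → Follower plays Hi at [r] → (1, 5)
vs Hi/y/x: Leader plays r → Follower plays Hi at [r] → (1, 5)
vs Hi/y/w: Leader plays r → Follower plays Hi at [r] → (1, 5)
vs Mid/z/x: Leader plays r → Follower plays Mid at [r] → Follower plays x at [r-Mid] → (2, 7)
vs Mid/z/w: Leader plays r → Follower plays Mid at [r] → Follower plays w at [r-Mid] → (1, 3)
vs Mid/y/x: Leader plays r → Follower plays Mid at [r] → Follower plays x at [r-Mid] → (2, 7)
vs Mid/y/w: Leader plays r → Follower plays Mid at [r] → Follower plays w at [r-Mid] → (1, 3)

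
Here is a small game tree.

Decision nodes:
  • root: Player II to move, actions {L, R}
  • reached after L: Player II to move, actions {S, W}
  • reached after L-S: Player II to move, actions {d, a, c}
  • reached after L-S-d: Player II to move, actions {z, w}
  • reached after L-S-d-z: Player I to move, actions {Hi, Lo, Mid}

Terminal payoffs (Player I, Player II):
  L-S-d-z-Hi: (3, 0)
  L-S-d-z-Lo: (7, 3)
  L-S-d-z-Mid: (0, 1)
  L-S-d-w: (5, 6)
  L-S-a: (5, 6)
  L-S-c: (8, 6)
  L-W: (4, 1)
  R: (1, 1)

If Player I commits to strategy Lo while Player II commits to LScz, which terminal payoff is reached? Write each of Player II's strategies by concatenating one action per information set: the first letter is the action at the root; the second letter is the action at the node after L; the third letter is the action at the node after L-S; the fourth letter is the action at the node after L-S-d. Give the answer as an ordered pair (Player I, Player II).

Trace the play path from the root:
  Player II plays L
  Player II plays S at [L]
  Player II plays c at [L-S]
→ terminal payoff (8, 6).
(Player I's choice at the node after L-S-d-z is never reached on this path, so it doesn't affect the outcome.)

(8, 6)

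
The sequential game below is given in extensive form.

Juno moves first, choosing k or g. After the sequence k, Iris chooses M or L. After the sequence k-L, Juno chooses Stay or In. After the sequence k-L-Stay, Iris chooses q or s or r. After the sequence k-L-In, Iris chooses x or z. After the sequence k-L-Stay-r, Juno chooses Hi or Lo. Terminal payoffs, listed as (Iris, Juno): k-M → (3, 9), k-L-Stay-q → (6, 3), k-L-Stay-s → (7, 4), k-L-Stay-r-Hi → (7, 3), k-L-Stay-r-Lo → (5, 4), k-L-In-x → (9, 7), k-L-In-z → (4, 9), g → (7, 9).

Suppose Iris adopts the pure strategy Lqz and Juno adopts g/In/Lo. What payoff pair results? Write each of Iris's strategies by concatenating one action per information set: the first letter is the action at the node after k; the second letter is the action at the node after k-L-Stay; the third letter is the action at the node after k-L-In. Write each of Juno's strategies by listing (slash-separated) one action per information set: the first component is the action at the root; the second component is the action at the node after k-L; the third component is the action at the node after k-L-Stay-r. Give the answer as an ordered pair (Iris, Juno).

(7, 9)

Trace the play path from the root:
  Juno plays g
→ terminal payoff (7, 9).
(Iris's choice at the node after k is never reached on this path, so it doesn't affect the outcome.)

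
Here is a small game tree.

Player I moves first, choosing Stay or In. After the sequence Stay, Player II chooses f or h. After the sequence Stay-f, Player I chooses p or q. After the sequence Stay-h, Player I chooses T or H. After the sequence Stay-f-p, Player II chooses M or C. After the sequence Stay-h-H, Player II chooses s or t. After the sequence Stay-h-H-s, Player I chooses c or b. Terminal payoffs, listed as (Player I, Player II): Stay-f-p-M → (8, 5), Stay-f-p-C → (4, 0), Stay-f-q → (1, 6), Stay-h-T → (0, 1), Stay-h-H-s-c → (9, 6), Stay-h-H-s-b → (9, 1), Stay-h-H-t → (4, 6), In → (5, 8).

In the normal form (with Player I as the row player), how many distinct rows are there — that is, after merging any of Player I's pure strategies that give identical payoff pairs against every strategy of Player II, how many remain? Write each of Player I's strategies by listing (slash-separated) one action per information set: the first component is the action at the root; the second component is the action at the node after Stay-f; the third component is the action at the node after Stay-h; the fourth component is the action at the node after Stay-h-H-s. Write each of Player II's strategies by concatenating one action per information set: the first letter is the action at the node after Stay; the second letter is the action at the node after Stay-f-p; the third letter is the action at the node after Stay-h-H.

7

Player I has 16 pure strategies: Stay/p/T/c, Stay/p/T/b, Stay/p/H/c, Stay/p/H/b, Stay/q/T/c, Stay/q/T/b, Stay/q/H/c, Stay/q/H/b, In/p/T/c, In/p/T/b, In/p/H/c, In/p/H/b, In/q/T/c, In/q/T/b, In/q/H/c, In/q/H/b. Columns: fMs, fMt, fCs, fCt, hMs, hMt, hCs, hCt.
{Stay/p/T/c, Stay/p/T/b} → row (8,5) (8,5) (4,0) (4,0) (0,1) (0,1) (0,1) (0,1)
{Stay/p/H/c} → row (8,5) (8,5) (4,0) (4,0) (9,6) (4,6) (9,6) (4,6)
{Stay/p/H/b} → row (8,5) (8,5) (4,0) (4,0) (9,1) (4,6) (9,1) (4,6)
{Stay/q/T/c, Stay/q/T/b} → row (1,6) (1,6) (1,6) (1,6) (0,1) (0,1) (0,1) (0,1)
{Stay/q/H/c} → row (1,6) (1,6) (1,6) (1,6) (9,6) (4,6) (9,6) (4,6)
{Stay/q/H/b} → row (1,6) (1,6) (1,6) (1,6) (9,1) (4,6) (9,1) (4,6)
{In/p/T/c, In/p/T/b, In/p/H/c, In/p/H/b, In/q/T/c, In/q/T/b, In/q/H/c, In/q/H/b} → row (5,8) (5,8) (5,8) (5,8) (5,8) (5,8) (5,8) (5,8)
That's 7 distinct rows out of 16 strategies.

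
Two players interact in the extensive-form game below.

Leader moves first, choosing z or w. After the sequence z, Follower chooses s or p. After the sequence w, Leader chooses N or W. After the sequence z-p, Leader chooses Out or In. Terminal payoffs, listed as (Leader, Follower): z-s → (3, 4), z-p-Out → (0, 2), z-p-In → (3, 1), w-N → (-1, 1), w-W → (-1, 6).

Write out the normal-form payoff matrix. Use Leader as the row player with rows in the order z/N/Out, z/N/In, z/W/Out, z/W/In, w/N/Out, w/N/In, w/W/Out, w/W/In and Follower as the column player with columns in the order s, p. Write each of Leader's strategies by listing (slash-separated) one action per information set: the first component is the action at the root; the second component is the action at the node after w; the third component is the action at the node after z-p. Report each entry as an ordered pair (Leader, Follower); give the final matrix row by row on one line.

               s        p
z/N/Out    (3,4)    (0,2)
 z/N/In    (3,4)    (3,1)
z/W/Out    (3,4)    (0,2)
 z/W/In    (3,4)    (3,1)
w/N/Out   (-1,1)   (-1,1)
 w/N/In   (-1,1)   (-1,1)
w/W/Out   (-1,6)   (-1,6)
 w/W/In   (-1,6)   (-1,6)

z/N/Out: (3,4) (0,2) | z/N/In: (3,4) (3,1) | z/W/Out: (3,4) (0,2) | z/W/In: (3,4) (3,1) | w/N/Out: (-1,1) (-1,1) | w/N/In: (-1,1) (-1,1) | w/W/Out: (-1,6) (-1,6) | w/W/In: (-1,6) (-1,6)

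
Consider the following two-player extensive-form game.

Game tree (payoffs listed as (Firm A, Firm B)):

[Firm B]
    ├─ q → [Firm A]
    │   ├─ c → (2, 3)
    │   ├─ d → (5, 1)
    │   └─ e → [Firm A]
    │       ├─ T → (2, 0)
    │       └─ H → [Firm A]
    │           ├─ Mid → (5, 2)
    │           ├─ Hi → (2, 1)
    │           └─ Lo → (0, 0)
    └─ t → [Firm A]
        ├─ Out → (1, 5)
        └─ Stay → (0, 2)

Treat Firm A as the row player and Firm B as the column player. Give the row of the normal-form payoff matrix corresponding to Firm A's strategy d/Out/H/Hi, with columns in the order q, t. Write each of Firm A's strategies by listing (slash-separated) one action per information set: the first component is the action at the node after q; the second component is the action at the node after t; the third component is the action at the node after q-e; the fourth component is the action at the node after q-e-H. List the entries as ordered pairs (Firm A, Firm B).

vs q: Firm B plays q → Firm A plays d at [q] → (5, 1)
vs t: Firm B plays t → Firm A plays Out at [t] → (1, 5)

(5,1) (1,5)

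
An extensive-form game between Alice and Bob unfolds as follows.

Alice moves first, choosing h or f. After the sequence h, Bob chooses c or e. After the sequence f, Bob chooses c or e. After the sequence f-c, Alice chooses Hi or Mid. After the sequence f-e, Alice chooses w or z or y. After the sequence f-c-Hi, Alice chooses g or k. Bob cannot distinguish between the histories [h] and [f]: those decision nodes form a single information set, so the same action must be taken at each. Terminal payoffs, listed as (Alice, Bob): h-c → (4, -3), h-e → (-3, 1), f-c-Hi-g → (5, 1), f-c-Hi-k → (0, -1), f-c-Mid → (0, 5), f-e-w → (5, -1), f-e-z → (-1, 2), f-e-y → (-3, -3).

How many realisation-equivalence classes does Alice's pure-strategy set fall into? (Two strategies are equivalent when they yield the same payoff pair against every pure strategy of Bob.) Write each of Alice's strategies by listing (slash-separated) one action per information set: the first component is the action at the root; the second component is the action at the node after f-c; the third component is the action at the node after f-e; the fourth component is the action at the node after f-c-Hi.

10

Alice has 24 pure strategies: h/Hi/w/g, h/Hi/w/k, h/Hi/z/g, h/Hi/z/k, h/Hi/y/g, h/Hi/y/k, h/Mid/w/g, h/Mid/w/k, h/Mid/z/g, h/Mid/z/k, h/Mid/y/g, h/Mid/y/k, f/Hi/w/g, f/Hi/w/k, f/Hi/z/g, f/Hi/z/k, f/Hi/y/g, f/Hi/y/k, f/Mid/w/g, f/Mid/w/k, f/Mid/z/g, f/Mid/z/k, f/Mid/y/g, f/Mid/y/k. Columns: c, e.
{h/Hi/w/g, h/Hi/w/k, h/Hi/z/g, h/Hi/z/k, h/Hi/y/g, h/Hi/y/k, h/Mid/w/g, h/Mid/w/k, h/Mid/z/g, h/Mid/z/k, h/Mid/y/g, h/Mid/y/k} → row (4,-3) (-3,1)
{f/Hi/w/g} → row (5,1) (5,-1)
{f/Hi/w/k} → row (0,-1) (5,-1)
{f/Hi/z/g} → row (5,1) (-1,2)
{f/Hi/z/k} → row (0,-1) (-1,2)
{f/Hi/y/g} → row (5,1) (-3,-3)
{f/Hi/y/k} → row (0,-1) (-3,-3)
{f/Mid/w/g, f/Mid/w/k} → row (0,5) (5,-1)
{f/Mid/z/g, f/Mid/z/k} → row (0,5) (-1,2)
{f/Mid/y/g, f/Mid/y/k} → row (0,5) (-3,-3)
That's 10 distinct rows out of 24 strategies.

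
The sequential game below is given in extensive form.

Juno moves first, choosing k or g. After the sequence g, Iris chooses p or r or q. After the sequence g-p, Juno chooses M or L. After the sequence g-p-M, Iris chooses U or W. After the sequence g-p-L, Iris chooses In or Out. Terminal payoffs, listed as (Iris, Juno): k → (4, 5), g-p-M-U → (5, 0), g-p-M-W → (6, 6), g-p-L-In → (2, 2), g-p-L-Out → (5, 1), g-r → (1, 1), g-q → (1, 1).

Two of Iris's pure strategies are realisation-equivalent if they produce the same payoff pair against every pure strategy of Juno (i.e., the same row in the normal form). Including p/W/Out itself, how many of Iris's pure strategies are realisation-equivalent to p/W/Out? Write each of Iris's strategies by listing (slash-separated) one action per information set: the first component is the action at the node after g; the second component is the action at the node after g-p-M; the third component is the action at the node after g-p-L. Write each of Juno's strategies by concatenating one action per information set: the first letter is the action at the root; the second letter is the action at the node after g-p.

Row for p/W/Out (columns kM, kL, gM, gL): (4,5) (4,5) (6,6) (5,1).
Every one of Iris's information sets is on the play path for some reply by Juno when Iris follows p/W/Out.
Changing the action at any of them therefore changes at least one column, so only p/W/Out itself gives this row.

1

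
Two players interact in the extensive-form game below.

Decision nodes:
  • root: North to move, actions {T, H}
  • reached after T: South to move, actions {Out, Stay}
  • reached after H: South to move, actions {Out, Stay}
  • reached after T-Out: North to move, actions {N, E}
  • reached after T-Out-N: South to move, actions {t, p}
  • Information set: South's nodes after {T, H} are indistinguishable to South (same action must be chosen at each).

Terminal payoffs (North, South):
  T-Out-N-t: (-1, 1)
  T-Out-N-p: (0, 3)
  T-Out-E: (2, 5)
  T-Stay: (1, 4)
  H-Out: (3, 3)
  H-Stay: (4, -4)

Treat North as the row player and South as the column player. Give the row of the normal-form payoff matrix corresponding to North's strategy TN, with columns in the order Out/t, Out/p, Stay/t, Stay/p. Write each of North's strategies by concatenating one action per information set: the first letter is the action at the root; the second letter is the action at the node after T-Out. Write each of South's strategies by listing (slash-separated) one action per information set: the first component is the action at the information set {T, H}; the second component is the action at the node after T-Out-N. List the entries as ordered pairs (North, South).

(-1,1) (0,3) (1,4) (1,4)

vs Out/t: North plays T → South plays Out at [T] → North plays N at [T-Out] → South plays t at [T-Out-N] → (-1, 1)
vs Out/p: North plays T → South plays Out at [T] → North plays N at [T-Out] → South plays p at [T-Out-N] → (0, 3)
vs Stay/t: North plays T → South plays Stay at [T] → (1, 4)
vs Stay/p: North plays T → South plays Stay at [T] → (1, 4)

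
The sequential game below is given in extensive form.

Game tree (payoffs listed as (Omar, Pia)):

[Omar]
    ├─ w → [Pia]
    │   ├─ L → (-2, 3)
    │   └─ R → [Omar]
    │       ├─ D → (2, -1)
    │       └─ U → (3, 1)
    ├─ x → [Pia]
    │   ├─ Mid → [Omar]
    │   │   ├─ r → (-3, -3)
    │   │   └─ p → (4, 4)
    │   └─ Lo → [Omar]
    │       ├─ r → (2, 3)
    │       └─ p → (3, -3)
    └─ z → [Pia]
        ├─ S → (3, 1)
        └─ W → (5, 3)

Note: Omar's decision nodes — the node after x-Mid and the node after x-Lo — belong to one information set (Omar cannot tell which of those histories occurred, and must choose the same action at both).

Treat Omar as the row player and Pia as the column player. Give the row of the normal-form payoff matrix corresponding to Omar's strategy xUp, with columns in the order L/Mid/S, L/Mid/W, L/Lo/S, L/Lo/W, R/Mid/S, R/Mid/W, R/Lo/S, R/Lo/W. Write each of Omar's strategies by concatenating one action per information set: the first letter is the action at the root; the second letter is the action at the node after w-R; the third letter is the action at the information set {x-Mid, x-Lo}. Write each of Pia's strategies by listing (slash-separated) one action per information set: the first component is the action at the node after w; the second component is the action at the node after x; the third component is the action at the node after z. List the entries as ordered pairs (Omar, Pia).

vs L/Mid/S: Omar plays x → Pia plays Mid at [x] → Omar plays p at [x-Mid] → (4, 4)
vs L/Mid/W: Omar plays x → Pia plays Mid at [x] → Omar plays p at [x-Mid] → (4, 4)
vs L/Lo/S: Omar plays x → Pia plays Lo at [x] → Omar plays p at [x-Lo] → (3, -3)
vs L/Lo/W: Omar plays x → Pia plays Lo at [x] → Omar plays p at [x-Lo] → (3, -3)
vs R/Mid/S: Omar plays x → Pia plays Mid at [x] → Omar plays p at [x-Mid] → (4, 4)
vs R/Mid/W: Omar plays x → Pia plays Mid at [x] → Omar plays p at [x-Mid] → (4, 4)
vs R/Lo/S: Omar plays x → Pia plays Lo at [x] → Omar plays p at [x-Lo] → (3, -3)
vs R/Lo/W: Omar plays x → Pia plays Lo at [x] → Omar plays p at [x-Lo] → (3, -3)

(4,4) (4,4) (3,-3) (3,-3) (4,4) (4,4) (3,-3) (3,-3)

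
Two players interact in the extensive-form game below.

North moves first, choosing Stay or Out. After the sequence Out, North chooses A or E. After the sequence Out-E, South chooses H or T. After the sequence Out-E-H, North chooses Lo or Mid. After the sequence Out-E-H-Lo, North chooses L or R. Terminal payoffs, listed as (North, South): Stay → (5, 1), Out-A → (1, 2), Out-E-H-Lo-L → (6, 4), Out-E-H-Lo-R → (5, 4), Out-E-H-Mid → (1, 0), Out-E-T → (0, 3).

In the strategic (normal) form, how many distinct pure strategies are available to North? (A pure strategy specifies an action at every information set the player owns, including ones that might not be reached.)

North owns the root with actions {Stay, Out} — two choices.
North owns the node after Out with actions {A, E} — two choices.
North owns the node after Out-E-H with actions {Lo, Mid} — two choices.
North owns the node after Out-E-H-Lo with actions {L, R} — two choices.
A pure strategy fixes one action at each information set independently, so the count is the product 2 × 2 × 2 × 2 = 16.
(For reference, South has 2 pure strategies, giving a 16×2 normal-form matrix.)

16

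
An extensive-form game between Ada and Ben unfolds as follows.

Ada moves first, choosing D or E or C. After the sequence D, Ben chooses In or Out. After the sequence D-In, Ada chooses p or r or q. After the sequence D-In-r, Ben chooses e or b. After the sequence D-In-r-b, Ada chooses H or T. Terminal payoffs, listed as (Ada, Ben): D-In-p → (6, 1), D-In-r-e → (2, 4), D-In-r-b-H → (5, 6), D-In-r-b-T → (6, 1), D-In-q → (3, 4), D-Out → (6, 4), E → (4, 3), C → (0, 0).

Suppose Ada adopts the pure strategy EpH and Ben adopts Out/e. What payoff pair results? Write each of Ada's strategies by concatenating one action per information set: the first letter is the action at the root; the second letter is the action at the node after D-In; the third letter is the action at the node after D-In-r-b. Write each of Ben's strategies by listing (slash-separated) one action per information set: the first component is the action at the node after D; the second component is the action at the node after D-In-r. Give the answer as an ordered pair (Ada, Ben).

Trace the play path from the root:
  Ada plays E
→ terminal payoff (4, 3).
(Ada's choice at the node after D-In is never reached on this path, so it doesn't affect the outcome.)

(4, 3)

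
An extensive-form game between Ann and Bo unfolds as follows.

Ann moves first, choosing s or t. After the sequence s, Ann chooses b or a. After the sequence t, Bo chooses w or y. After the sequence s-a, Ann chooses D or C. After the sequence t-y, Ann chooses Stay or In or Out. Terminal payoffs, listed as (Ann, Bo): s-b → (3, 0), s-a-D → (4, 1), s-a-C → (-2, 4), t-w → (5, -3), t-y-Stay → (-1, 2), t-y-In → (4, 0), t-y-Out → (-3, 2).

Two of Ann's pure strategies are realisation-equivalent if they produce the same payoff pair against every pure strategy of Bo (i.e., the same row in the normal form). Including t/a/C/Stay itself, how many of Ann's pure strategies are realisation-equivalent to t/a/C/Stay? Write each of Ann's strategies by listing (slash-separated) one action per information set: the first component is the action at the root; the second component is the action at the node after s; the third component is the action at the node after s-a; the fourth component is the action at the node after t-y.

4

Row for t/a/C/Stay (columns w, y): (5,-3) (-1,2).
Under t/a/C/Stay, Ann's choice at the node after s and at the node after s-a can never be reached regardless of what Bo does, so varying those choices leaves every outcome unchanged.
Holding the reachable choices fixed and varying the unreachable ones freely already gives 2 × 2 = 4 equivalent strategies.
No other strategy reproduces this row, so those 4 are the full class: t/b/D/Stay, t/b/C/Stay, t/a/D/Stay, t/a/C/Stay.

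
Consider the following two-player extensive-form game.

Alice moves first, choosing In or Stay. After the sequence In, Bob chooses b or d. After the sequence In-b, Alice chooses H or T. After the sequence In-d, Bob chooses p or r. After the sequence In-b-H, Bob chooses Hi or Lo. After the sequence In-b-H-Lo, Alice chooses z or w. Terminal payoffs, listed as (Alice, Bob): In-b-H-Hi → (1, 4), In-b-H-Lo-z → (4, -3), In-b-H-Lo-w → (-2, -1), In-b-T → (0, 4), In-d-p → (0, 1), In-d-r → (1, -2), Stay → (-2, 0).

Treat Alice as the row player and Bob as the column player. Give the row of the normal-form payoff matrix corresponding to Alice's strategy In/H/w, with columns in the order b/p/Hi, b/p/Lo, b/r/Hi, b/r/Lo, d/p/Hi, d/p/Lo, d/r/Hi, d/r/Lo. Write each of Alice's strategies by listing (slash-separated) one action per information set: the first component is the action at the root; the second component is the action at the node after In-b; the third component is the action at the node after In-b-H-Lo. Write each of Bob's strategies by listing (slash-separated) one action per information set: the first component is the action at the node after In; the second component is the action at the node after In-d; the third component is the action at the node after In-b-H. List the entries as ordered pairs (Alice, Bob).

vs b/p/Hi: Alice plays In → Bob plays b at [In] → Alice plays H at [In-b] → Bob plays Hi at [In-b-H] → (1, 4)
vs b/p/Lo: Alice plays In → Bob plays b at [In] → Alice plays H at [In-b] → Bob plays Lo at [In-b-H] → Alice plays w at [In-b-H-Lo] → (-2, -1)
vs b/r/Hi: Alice plays In → Bob plays b at [In] → Alice plays H at [In-b] → Bob plays Hi at [In-b-H] → (1, 4)
vs b/r/Lo: Alice plays In → Bob plays b at [In] → Alice plays H at [In-b] → Bob plays Lo at [In-b-H] → Alice plays w at [In-b-H-Lo] → (-2, -1)
vs d/p/Hi: Alice plays In → Bob plays d at [In] → Bob plays p at [In-d] → (0, 1)
vs d/p/Lo: Alice plays In → Bob plays d at [In] → Bob plays p at [In-d] → (0, 1)
vs d/r/Hi: Alice plays In → Bob plays d at [In] → Bob plays r at [In-d] → (1, -2)
vs d/r/Lo: Alice plays In → Bob plays d at [In] → Bob plays r at [In-d] → (1, -2)

(1,4) (-2,-1) (1,4) (-2,-1) (0,1) (0,1) (1,-2) (1,-2)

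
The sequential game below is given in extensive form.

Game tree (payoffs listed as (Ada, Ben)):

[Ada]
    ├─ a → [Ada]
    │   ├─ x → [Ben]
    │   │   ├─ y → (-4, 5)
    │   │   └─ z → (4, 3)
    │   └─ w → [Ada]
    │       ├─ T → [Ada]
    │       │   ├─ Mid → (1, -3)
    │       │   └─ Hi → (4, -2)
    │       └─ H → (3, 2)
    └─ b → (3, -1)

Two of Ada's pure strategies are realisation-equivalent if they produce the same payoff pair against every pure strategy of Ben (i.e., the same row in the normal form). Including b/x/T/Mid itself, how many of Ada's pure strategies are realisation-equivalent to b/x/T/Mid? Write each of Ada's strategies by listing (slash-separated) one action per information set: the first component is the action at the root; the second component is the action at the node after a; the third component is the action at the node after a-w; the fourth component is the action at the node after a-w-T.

Row for b/x/T/Mid (columns y, z): (3,-1) (3,-1).
Under b/x/T/Mid, Ada's choice at the node after a and at the node after a-w and at the node after a-w-T can never be reached regardless of what Ben does, so varying those choices leaves every outcome unchanged.
Holding the reachable choices fixed and varying the unreachable ones freely already gives 2 × 2 × 2 = 8 equivalent strategies.
No other strategy reproduces this row, so those 8 are the full class: b/x/T/Mid, b/x/T/Hi, b/x/H/Mid, b/x/H/Hi, b/w/T/Mid, b/w/T/Hi, b/w/H/Mid, b/w/H/Hi.

8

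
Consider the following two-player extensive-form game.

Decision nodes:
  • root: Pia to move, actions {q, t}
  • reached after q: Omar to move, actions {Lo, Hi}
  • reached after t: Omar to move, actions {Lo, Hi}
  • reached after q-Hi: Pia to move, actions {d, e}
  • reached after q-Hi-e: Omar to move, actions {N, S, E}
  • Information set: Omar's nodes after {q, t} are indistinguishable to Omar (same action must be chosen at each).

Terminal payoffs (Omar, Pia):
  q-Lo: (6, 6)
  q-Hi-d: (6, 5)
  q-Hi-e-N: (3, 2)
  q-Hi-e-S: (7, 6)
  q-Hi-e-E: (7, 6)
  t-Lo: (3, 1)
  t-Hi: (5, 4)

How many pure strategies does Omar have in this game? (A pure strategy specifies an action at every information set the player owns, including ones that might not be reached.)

6

Omar owns the information set {q, t} with actions {Lo, Hi} — two choices.
Omar owns the node after q-Hi-e with actions {N, S, E} — three choices.
A pure strategy fixes one action at each information set independently, so the count is the product 2 × 3 = 6.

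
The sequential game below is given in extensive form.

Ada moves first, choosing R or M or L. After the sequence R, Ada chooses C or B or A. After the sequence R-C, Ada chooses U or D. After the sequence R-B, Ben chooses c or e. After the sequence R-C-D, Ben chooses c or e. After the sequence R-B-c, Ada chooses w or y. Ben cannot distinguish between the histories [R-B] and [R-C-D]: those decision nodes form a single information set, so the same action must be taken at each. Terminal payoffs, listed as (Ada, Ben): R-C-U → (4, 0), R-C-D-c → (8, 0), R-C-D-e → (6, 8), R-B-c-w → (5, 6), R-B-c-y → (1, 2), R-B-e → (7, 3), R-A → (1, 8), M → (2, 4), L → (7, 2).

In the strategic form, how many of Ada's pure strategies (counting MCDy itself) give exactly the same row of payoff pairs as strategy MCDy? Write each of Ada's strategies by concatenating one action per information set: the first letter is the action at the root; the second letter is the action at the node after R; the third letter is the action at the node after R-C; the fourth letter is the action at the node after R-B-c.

12

Row for MCDy (columns c, e): (2,4) (2,4).
Under MCDy, Ada's choice at the node after R and at the node after R-C and at the node after R-B-c can never be reached regardless of what Ben does, so varying those choices leaves every outcome unchanged.
Holding the reachable choices fixed and varying the unreachable ones freely already gives 3 × 2 × 2 = 12 equivalent strategies.
No other strategy reproduces this row, so those 12 are the full class: MCUw, MCUy, MCDw, MCDy, MBUw, MBUy, MBDw, MBDy, MAUw, MAUy, MADw, MADy.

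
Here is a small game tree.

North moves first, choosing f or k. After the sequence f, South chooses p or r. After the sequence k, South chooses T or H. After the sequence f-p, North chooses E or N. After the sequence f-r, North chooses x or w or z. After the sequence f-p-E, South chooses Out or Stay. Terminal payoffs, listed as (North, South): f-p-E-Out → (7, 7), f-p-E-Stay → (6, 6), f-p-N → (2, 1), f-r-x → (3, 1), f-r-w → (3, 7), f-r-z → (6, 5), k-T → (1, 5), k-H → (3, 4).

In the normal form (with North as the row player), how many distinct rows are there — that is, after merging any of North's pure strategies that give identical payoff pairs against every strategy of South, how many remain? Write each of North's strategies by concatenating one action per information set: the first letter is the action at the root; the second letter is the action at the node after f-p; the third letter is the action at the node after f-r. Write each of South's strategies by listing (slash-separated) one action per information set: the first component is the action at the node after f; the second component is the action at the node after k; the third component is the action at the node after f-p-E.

7

North has 12 pure strategies: fEx, fEw, fEz, fNx, fNw, fNz, kEx, kEw, kEz, kNx, kNw, kNz. Columns: p/T/Out, p/T/Stay, p/H/Out, p/H/Stay, r/T/Out, r/T/Stay, r/H/Out, r/H/Stay.
{fEx} → row (7,7) (6,6) (7,7) (6,6) (3,1) (3,1) (3,1) (3,1)
{fEw} → row (7,7) (6,6) (7,7) (6,6) (3,7) (3,7) (3,7) (3,7)
{fEz} → row (7,7) (6,6) (7,7) (6,6) (6,5) (6,5) (6,5) (6,5)
{fNx} → row (2,1) (2,1) (2,1) (2,1) (3,1) (3,1) (3,1) (3,1)
{fNw} → row (2,1) (2,1) (2,1) (2,1) (3,7) (3,7) (3,7) (3,7)
{fNz} → row (2,1) (2,1) (2,1) (2,1) (6,5) (6,5) (6,5) (6,5)
{kEx, kEw, kEz, kNx, kNw, kNz} → row (1,5) (1,5) (3,4) (3,4) (1,5) (1,5) (3,4) (3,4)
That's 7 distinct rows out of 12 strategies.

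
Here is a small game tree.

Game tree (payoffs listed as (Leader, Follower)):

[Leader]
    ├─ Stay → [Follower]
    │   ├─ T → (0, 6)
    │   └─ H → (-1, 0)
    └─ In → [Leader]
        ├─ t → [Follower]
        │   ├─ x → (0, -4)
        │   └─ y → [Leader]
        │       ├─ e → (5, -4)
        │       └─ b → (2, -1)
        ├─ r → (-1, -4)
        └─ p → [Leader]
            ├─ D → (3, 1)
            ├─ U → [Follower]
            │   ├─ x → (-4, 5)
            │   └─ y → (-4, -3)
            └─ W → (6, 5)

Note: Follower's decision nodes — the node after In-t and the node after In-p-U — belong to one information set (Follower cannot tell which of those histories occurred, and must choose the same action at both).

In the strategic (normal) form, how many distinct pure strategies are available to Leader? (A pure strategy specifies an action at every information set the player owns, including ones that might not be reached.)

Leader owns the root with actions {Stay, In} — two choices.
Leader owns the node after In with actions {t, r, p} — three choices.
Leader owns the node after In-p with actions {D, U, W} — three choices.
Leader owns the node after In-t-y with actions {e, b} — two choices.
A pure strategy fixes one action at each information set independently, so the count is the product 2 × 3 × 3 × 2 = 36.
(For reference, Follower has 4 pure strategies, giving a 36×4 normal-form matrix.)

36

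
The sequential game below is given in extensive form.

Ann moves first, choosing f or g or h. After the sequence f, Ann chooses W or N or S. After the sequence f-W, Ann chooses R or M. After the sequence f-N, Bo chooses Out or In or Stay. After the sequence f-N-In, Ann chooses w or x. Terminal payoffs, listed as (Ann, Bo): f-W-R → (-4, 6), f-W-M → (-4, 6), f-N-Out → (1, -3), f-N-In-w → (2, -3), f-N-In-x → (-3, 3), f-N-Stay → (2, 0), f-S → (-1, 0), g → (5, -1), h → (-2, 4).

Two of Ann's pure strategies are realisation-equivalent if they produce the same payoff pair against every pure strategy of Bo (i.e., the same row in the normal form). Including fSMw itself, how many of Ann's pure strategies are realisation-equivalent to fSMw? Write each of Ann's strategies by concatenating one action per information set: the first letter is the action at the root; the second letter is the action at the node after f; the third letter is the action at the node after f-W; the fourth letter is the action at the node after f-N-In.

4

Row for fSMw (columns Out, In, Stay): (-1,0) (-1,0) (-1,0).
Under fSMw, Ann's choice at the node after f-W and at the node after f-N-In can never be reached regardless of what Bo does, so varying those choices leaves every outcome unchanged.
Holding the reachable choices fixed and varying the unreachable ones freely already gives 2 × 2 = 4 equivalent strategies.
No other strategy reproduces this row, so those 4 are the full class: fSRw, fSRx, fSMw, fSMx.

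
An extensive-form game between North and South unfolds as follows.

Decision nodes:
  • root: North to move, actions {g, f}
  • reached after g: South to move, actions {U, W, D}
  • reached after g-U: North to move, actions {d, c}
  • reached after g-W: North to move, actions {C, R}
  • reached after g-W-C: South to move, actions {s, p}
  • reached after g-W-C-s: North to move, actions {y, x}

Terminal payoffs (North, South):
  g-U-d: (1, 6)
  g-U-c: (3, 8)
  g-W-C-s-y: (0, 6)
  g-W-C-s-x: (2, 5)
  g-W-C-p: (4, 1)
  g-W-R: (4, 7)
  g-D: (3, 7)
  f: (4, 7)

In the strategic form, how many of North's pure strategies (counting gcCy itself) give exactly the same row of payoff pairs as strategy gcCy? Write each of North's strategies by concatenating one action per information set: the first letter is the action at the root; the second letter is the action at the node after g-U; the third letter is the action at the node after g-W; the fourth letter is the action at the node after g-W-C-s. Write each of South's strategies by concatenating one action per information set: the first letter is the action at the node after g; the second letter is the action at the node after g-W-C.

Row for gcCy (columns Us, Up, Ws, Wp, Ds, Dp): (3,8) (3,8) (0,6) (4,1) (3,7) (3,7).
Every one of North's information sets is on the play path for some reply by South when North follows gcCy.
Changing the action at any of them therefore changes at least one column, so only gcCy itself gives this row.

1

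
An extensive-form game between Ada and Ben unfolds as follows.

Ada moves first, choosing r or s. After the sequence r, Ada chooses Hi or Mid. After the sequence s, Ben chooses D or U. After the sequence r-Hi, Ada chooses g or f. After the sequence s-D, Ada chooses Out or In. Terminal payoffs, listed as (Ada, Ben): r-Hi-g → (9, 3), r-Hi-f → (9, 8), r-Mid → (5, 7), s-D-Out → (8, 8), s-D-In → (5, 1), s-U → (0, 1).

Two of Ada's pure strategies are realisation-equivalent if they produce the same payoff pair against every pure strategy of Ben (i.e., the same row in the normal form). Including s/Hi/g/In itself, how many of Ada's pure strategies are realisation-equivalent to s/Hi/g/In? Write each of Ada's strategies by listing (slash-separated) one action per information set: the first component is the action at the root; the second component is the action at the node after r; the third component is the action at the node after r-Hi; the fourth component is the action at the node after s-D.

4

Row for s/Hi/g/In (columns D, U): (5,1) (0,1).
Under s/Hi/g/In, Ada's choice at the node after r and at the node after r-Hi can never be reached regardless of what Ben does, so varying those choices leaves every outcome unchanged.
Holding the reachable choices fixed and varying the unreachable ones freely already gives 2 × 2 = 4 equivalent strategies.
No other strategy reproduces this row, so those 4 are the full class: s/Hi/g/In, s/Hi/f/In, s/Mid/g/In, s/Mid/f/In.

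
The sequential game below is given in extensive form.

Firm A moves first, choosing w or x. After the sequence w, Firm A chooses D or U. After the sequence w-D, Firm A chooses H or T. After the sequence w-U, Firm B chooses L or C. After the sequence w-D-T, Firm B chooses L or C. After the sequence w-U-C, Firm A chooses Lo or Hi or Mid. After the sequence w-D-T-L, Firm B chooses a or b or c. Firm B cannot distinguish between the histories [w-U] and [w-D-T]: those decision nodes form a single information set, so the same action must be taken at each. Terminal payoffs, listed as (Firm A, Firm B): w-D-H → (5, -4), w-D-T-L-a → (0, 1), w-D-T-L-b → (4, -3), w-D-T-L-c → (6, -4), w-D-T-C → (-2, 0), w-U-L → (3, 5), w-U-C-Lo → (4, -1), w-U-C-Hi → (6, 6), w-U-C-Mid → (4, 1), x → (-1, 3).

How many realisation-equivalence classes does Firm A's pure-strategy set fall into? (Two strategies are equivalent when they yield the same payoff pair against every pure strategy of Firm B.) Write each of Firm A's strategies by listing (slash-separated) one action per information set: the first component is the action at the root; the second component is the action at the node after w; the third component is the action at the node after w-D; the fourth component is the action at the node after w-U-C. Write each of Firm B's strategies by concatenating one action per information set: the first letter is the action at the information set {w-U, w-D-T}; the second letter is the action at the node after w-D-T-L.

6

Firm A has 24 pure strategies: w/D/H/Lo, w/D/H/Hi, w/D/H/Mid, w/D/T/Lo, w/D/T/Hi, w/D/T/Mid, w/U/H/Lo, w/U/H/Hi, w/U/H/Mid, w/U/T/Lo, w/U/T/Hi, w/U/T/Mid, x/D/H/Lo, x/D/H/Hi, x/D/H/Mid, x/D/T/Lo, x/D/T/Hi, x/D/T/Mid, x/U/H/Lo, x/U/H/Hi, x/U/H/Mid, x/U/T/Lo, x/U/T/Hi, x/U/T/Mid. Columns: La, Lb, Lc, Ca, Cb, Cc.
{w/D/H/Lo, w/D/H/Hi, w/D/H/Mid} → row (5,-4) (5,-4) (5,-4) (5,-4) (5,-4) (5,-4)
{w/D/T/Lo, w/D/T/Hi, w/D/T/Mid} → row (0,1) (4,-3) (6,-4) (-2,0) (-2,0) (-2,0)
{w/U/H/Lo, w/U/T/Lo} → row (3,5) (3,5) (3,5) (4,-1) (4,-1) (4,-1)
{w/U/H/Hi, w/U/T/Hi} → row (3,5) (3,5) (3,5) (6,6) (6,6) (6,6)
{w/U/H/Mid, w/U/T/Mid} → row (3,5) (3,5) (3,5) (4,1) (4,1) (4,1)
{x/D/H/Lo, x/D/H/Hi, x/D/H/Mid, x/D/T/Lo, x/D/T/Hi, x/D/T/Mid, x/U/H/Lo, x/U/H/Hi, x/U/H/Mid, x/U/T/Lo, x/U/T/Hi, x/U/T/Mid} → row (-1,3) (-1,3) (-1,3) (-1,3) (-1,3) (-1,3)
That's 6 distinct rows out of 24 strategies.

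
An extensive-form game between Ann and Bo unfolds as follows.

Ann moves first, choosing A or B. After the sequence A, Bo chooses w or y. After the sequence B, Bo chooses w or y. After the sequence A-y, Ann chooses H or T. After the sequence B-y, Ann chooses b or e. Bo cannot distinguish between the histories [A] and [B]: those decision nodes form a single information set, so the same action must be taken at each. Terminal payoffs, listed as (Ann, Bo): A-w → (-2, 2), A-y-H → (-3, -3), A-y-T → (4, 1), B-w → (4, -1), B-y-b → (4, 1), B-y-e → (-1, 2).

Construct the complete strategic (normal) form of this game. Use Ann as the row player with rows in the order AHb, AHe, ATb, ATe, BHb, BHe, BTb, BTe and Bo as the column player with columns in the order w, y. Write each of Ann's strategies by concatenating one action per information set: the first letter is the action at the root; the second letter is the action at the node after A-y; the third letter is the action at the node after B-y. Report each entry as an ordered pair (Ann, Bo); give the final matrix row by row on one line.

Row AHb: w→(-2,2), y→(-3,-3)
Row AHe: w→(-2,2), y→(-3,-3)
Row ATb: w→(-2,2), y→(4,1)
Row ATe: w→(-2,2), y→(4,1)
Row BHb: w→(4,-1), y→(4,1)
Row BHe: w→(4,-1), y→(-1,2)
Row BTb: w→(4,-1), y→(4,1)
Row BTe: w→(4,-1), y→(-1,2)

AHb: (-2,2) (-3,-3) | AHe: (-2,2) (-3,-3) | ATb: (-2,2) (4,1) | ATe: (-2,2) (4,1) | BHb: (4,-1) (4,1) | BHe: (4,-1) (-1,2) | BTb: (4,-1) (4,1) | BTe: (4,-1) (-1,2)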